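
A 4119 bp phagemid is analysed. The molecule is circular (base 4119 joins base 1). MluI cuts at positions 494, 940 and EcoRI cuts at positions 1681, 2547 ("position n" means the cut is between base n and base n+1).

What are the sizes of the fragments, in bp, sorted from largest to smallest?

2066, 866, 741, 446 bp

Combined cut positions (sorted): 494, 940, 1681, 2547.
Circular molecule, 4 cuts → 4 fragments:
  940 − 494 = 446 bp
  1681 − 940 = 741 bp
  2547 − 1681 = 866 bp
  wrap: 4119 − 2547 + 494 = 2066 bp
Sorted largest to smallest: 2066, 866, 741, 446 bp.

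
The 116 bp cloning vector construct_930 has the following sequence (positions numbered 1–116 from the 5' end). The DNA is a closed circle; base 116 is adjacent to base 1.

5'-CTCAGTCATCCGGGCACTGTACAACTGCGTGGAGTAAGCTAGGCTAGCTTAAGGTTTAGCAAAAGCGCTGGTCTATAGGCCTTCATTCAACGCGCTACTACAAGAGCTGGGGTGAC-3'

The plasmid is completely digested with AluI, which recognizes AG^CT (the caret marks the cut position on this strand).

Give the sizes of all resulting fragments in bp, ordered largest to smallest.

AluI sites (AGCT) start at positions 37, 46, 105.
AluI cuts after base 2 of each site, so after positions 38, 47, 106.
Circular molecule, 3 cuts → 3 fragments:
  39–47 → 9 bp
  48–106 → 59 bp
  107–116 then 1–38 → 10 + 38 = 48 bp
Sorted largest to smallest: 59, 48, 9 bp.

59, 48, 9 bp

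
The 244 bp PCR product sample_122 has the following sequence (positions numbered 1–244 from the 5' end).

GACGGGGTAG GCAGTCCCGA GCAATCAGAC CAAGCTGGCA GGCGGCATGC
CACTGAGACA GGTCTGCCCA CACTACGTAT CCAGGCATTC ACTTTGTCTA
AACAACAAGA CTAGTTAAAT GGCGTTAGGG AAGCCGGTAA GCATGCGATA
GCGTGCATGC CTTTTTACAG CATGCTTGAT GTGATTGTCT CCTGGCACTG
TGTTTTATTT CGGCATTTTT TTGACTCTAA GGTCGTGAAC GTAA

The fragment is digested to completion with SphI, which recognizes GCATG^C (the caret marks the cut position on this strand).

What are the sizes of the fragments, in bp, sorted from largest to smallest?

SphI sites (GCATGC) start at positions 45, 141, 155, 170.
SphI cuts after base 5 of each site (before the last base), so after positions 49, 145, 159, 174.
Linear molecule, 4 cuts → 5 fragments:
  1–49 → 49 bp
  50–145 → 96 bp
  146–159 → 14 bp
  160–174 → 15 bp
  175–244 → 70 bp
Sorted largest to smallest: 96, 70, 49, 15, 14 bp.

96, 70, 49, 15, 14 bp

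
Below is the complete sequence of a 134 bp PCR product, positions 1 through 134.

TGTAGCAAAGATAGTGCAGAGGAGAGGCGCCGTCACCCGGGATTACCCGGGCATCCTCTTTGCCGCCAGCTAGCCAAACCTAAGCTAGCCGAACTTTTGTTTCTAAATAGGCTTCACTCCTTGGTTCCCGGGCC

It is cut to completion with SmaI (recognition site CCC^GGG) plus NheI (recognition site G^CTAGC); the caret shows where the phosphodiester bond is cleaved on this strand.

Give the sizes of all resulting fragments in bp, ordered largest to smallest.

SmaI sites (CCCGGG) start at positions 36, 46, 127.
SmaI cuts after base 3 of each site, so after positions 38, 48, 129.
NheI sites (GCTAGC) start at positions 69, 84.
NheI cuts after the first base of each site, so after positions 69, 84.
Combined cut positions: 38, 48, 69, 84, 129.
Linear molecule, 5 cuts → 6 fragments:
  1–38 → 38 bp
  39–48 → 10 bp
  49–69 → 21 bp
  70–84 → 15 bp
  85–129 → 45 bp
  130–134 → 5 bp
Sorted largest to smallest: 45, 38, 21, 15, 10, 5 bp.

45, 38, 21, 15, 10, 5 bp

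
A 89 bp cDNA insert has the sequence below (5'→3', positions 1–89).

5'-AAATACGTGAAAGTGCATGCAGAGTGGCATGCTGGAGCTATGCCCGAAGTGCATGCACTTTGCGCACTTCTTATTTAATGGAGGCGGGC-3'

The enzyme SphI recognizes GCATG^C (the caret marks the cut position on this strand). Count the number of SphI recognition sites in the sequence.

GCATGC occurs starting at positions 15, 27, 51.
SphI cuts at 3 sites.

3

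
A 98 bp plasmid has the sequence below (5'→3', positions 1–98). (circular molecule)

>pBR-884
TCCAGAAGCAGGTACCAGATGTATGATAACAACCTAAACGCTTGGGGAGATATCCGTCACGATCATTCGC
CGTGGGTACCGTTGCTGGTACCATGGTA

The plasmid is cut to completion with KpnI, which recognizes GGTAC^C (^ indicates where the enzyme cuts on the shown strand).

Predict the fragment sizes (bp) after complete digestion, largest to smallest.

64, 22, 12 bp

KpnI sites (GGTACC) start at positions 11, 75, 87.
KpnI cuts after base 5 of each site (before the last base), so after positions 15, 79, 91.
Circular molecule, 3 cuts → 3 fragments:
  16–79 → 64 bp
  80–91 → 12 bp
  92–98 then 1–15 → 7 + 15 = 22 bp
Sorted largest to smallest: 64, 22, 12 bp.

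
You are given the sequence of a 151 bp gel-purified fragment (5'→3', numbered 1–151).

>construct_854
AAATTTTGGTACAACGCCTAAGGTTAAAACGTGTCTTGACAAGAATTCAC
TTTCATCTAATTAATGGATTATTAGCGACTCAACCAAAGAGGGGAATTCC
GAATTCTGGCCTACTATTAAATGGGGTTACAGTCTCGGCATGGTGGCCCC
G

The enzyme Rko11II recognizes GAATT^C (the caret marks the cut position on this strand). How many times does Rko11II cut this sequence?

3

GAATTC occurs starting at positions 43, 94, 101.
Rko11II cuts at 3 sites.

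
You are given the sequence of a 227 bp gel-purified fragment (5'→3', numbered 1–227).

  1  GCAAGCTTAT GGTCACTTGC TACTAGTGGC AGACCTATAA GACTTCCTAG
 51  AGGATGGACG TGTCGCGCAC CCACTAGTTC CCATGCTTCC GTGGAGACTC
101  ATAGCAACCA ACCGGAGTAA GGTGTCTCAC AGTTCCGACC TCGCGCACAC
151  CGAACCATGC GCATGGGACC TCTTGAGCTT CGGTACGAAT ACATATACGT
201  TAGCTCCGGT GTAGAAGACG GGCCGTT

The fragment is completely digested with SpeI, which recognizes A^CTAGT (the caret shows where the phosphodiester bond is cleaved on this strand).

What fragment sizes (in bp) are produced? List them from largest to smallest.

SpeI sites (ACTAGT) start at positions 22, 73.
SpeI cuts after the first base of each site, so after positions 22, 73.
Linear molecule, 2 cuts → 3 fragments:
  1–22 → 22 bp
  23–73 → 51 bp
  74–227 → 154 bp
Sorted largest to smallest: 154, 51, 22 bp.

154, 51, 22 bp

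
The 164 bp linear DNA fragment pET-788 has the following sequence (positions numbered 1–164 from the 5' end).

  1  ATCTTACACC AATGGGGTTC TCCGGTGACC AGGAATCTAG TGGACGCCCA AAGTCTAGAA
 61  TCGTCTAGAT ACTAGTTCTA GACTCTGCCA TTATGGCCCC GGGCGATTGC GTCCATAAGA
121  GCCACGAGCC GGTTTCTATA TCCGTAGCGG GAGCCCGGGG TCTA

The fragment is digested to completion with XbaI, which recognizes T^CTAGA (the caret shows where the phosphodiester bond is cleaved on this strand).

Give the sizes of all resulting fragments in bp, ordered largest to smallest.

XbaI sites (TCTAGA) start at positions 54, 64, 77.
XbaI cuts after the first base of each site, so after positions 54, 64, 77.
Linear molecule, 3 cuts → 4 fragments:
  1–54 → 54 bp
  55–64 → 10 bp
  65–77 → 13 bp
  78–164 → 87 bp
Sorted largest to smallest: 87, 54, 13, 10 bp.

87, 54, 13, 10 bp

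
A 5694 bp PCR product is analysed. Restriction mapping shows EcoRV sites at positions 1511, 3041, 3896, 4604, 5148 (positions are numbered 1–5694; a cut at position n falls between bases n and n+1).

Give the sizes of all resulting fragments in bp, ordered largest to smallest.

Linear molecule, 5 cuts → 6 fragments:
  1511 − 0 = 1511 bp
  3041 − 1511 = 1530 bp
  3896 − 3041 = 855 bp
  4604 − 3896 = 708 bp
  5148 − 4604 = 544 bp
  5694 − 5148 = 546 bp
Sorted largest to smallest: 1530, 1511, 855, 708, 546, 544 bp.

1530, 1511, 855, 708, 546, 544 bp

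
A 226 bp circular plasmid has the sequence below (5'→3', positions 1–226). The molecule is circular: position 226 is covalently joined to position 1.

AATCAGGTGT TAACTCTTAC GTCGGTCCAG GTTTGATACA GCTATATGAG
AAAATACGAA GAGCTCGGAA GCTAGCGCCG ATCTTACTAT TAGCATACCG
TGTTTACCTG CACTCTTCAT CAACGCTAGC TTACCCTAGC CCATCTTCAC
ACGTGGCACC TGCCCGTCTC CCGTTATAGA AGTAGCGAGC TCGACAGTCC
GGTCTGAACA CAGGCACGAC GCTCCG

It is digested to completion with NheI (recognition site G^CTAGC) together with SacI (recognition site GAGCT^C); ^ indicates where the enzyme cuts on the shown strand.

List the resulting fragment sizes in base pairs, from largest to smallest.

NheI sites (GCTAGC) start at positions 71, 125.
NheI cuts after the first base of each site, so after positions 71, 125.
SacI sites (GAGCTC) start at positions 61, 187.
SacI cuts after base 5 of each site (before the last base), so after positions 65, 191.
Combined cut positions: 65, 71, 125, 191.
Circular molecule, 4 cuts → 4 fragments:
  66–71 → 6 bp
  72–125 → 54 bp
  126–191 → 66 bp
  192–226 then 1–65 → 35 + 65 = 100 bp
Sorted largest to smallest: 100, 66, 54, 6 bp.

100, 66, 54, 6 bp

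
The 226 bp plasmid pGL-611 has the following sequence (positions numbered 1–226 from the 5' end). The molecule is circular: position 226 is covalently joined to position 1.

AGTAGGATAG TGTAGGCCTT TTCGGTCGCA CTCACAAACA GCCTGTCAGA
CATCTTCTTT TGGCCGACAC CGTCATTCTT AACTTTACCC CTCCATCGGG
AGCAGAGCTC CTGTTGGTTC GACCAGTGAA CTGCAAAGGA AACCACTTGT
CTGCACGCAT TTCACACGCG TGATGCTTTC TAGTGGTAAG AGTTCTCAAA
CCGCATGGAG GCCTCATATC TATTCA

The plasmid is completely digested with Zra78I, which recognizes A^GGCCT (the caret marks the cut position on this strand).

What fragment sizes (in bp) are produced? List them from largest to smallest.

Zra78I sites (AGGCCT) start at positions 14, 209.
Zra78I cuts after the first base of each site, so after positions 14, 209.
Circular molecule, 2 cuts → 2 fragments:
  15–209 → 195 bp
  210–226 then 1–14 → 17 + 14 = 31 bp
Sorted largest to smallest: 195, 31 bp.

195, 31 bp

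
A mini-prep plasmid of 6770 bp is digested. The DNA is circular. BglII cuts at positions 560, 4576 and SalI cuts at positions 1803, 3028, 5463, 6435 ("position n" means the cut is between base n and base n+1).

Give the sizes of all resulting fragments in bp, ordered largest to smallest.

1548, 1243, 1225, 972, 895, 887 bp

Combined cut positions (sorted): 560, 1803, 3028, 4576, 5463, 6435.
Circular molecule, 6 cuts → 6 fragments:
  1803 − 560 = 1243 bp
  3028 − 1803 = 1225 bp
  4576 − 3028 = 1548 bp
  5463 − 4576 = 887 bp
  6435 − 5463 = 972 bp
  wrap: 6770 − 6435 + 560 = 895 bp
Sorted largest to smallest: 1548, 1243, 1225, 972, 895, 887 bp.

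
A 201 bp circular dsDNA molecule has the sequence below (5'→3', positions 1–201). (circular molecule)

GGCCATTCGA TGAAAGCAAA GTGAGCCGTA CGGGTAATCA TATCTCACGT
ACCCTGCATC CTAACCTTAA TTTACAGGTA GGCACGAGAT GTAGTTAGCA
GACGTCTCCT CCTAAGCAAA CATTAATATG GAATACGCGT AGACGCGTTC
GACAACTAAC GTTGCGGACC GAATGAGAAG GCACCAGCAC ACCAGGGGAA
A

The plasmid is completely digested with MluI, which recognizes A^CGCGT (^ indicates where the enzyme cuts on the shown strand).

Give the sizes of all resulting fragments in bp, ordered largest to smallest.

193, 8 bp

MluI sites (ACGCGT) start at positions 135, 143.
MluI cuts after the first base of each site, so after positions 135, 143.
Circular molecule, 2 cuts → 2 fragments:
  136–143 → 8 bp
  144–201 then 1–135 → 58 + 135 = 193 bp
Sorted largest to smallest: 193, 8 bp.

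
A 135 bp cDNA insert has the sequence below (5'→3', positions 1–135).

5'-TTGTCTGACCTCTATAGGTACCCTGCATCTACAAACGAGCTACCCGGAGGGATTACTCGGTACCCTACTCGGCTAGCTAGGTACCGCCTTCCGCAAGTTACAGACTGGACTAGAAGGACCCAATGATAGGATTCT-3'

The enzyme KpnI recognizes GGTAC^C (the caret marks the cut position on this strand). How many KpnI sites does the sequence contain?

3

GGTACC occurs starting at positions 17, 59, 80.
KpnI cuts at 3 sites.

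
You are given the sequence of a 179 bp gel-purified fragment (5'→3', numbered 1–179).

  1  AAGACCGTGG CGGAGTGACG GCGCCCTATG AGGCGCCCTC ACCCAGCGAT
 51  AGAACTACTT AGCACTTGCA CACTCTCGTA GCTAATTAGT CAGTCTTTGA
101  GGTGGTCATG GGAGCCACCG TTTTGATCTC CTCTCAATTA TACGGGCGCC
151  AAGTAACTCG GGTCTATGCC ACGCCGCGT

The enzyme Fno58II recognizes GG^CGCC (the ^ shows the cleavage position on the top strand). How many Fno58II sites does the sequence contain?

3

GGCGCC occurs starting at positions 20, 32, 145.
Fno58II cuts at 3 sites.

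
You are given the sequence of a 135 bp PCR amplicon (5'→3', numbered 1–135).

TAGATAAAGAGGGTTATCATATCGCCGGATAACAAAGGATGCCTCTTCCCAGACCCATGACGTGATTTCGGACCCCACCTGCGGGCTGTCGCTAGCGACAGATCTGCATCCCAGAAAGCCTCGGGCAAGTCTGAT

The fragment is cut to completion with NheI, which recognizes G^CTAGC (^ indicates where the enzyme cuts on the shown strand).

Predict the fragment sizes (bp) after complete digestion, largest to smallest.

91, 44 bp

The NheI site (GCTAGC) starts at position 91.
NheI cuts after the first base of each site, so after position 91.
Linear molecule, 1 cut → 2 fragments:
  1–91 → 91 bp
  92–135 → 44 bp
Sorted largest to smallest: 91, 44 bp.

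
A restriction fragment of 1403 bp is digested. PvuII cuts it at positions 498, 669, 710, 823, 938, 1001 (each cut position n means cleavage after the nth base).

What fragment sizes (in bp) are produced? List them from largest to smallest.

498, 402, 171, 115, 113, 63, 41 bp

Linear molecule, 6 cuts → 7 fragments:
  498 − 0 = 498 bp
  669 − 498 = 171 bp
  710 − 669 = 41 bp
  823 − 710 = 113 bp
  938 − 823 = 115 bp
  1001 − 938 = 63 bp
  1403 − 1001 = 402 bp
Sorted largest to smallest: 498, 402, 171, 115, 113, 63, 41 bp.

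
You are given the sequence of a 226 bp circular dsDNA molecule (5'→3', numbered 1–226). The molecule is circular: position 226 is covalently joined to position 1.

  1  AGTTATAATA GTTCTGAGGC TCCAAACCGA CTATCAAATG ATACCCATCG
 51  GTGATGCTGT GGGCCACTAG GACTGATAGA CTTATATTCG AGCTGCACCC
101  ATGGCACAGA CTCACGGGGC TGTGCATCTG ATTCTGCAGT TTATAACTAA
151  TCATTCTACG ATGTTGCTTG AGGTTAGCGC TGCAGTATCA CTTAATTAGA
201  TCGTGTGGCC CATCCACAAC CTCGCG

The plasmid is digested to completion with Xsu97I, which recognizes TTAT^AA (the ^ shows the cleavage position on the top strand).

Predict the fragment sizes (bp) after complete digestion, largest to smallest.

Xsu97I sites (TTATAA) start at positions 3, 141.
Xsu97I cuts after base 4 of each site, so after positions 6, 144.
Circular molecule, 2 cuts → 2 fragments:
  7–144 → 138 bp
  145–226 then 1–6 → 82 + 6 = 88 bp
Sorted largest to smallest: 138, 88 bp.

138, 88 bp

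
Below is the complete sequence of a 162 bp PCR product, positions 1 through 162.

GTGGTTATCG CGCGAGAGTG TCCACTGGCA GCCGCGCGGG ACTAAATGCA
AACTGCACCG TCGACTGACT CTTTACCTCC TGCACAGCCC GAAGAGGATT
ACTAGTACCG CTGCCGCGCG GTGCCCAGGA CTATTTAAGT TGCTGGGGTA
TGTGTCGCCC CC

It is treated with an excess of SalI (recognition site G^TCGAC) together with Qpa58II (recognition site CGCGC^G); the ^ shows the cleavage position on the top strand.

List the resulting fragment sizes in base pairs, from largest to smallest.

The SalI site (GTCGAC) starts at position 60.
SalI cuts after the first base of each site, so after position 60.
Qpa58II sites (CGCGCG) start at positions 9, 33, 115.
Qpa58II cuts after base 5 of each site (before the last base), so after positions 13, 37, 119.
Combined cut positions: 13, 37, 60, 119.
Linear molecule, 4 cuts → 5 fragments:
  1–13 → 13 bp
  14–37 → 24 bp
  38–60 → 23 bp
  61–119 → 59 bp
  120–162 → 43 bp
Sorted largest to smallest: 59, 43, 24, 23, 13 bp.

59, 43, 24, 23, 13 bp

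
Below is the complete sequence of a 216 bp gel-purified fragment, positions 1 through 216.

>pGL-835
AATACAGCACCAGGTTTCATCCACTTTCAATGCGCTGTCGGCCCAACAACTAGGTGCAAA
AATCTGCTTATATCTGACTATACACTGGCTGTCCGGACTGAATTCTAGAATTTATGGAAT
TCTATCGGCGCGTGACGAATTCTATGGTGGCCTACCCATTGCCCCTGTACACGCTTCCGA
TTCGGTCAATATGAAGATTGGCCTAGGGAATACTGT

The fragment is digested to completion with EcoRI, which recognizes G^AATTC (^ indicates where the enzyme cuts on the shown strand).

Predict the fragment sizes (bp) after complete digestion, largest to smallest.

EcoRI sites (GAATTC) start at positions 100, 117, 137.
EcoRI cuts after the first base of each site, so after positions 100, 117, 137.
Linear molecule, 3 cuts → 4 fragments:
  1–100 → 100 bp
  101–117 → 17 bp
  118–137 → 20 bp
  138–216 → 79 bp
Sorted largest to smallest: 100, 79, 20, 17 bp.

100, 79, 20, 17 bp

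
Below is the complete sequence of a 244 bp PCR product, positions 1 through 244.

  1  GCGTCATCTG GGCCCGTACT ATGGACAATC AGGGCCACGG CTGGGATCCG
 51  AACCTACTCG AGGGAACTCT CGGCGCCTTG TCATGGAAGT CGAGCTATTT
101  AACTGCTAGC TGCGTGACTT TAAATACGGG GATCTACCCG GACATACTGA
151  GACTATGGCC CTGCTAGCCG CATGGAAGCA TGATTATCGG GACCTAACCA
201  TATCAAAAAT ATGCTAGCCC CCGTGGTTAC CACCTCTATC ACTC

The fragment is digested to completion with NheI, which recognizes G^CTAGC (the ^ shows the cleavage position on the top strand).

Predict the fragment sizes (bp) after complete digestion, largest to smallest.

105, 58, 50, 31 bp

NheI sites (GCTAGC) start at positions 105, 163, 213.
NheI cuts after the first base of each site, so after positions 105, 163, 213.
Linear molecule, 3 cuts → 4 fragments:
  1–105 → 105 bp
  106–163 → 58 bp
  164–213 → 50 bp
  214–244 → 31 bp
Sorted largest to smallest: 105, 58, 50, 31 bp.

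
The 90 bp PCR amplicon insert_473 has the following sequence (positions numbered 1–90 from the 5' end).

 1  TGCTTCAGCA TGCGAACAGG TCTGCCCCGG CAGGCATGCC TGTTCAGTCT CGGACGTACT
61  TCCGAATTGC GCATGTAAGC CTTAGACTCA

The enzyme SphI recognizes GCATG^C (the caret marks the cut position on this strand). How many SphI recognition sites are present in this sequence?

GCATGC occurs starting at positions 8, 34.
SphI cuts at 2 sites.

2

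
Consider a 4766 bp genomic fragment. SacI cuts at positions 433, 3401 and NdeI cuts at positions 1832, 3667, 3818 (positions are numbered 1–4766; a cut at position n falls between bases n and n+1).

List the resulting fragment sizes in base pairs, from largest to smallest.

Combined cut positions (sorted): 433, 1832, 3401, 3667, 3818.
Linear molecule, 5 cuts → 6 fragments:
  433 − 0 = 433 bp
  1832 − 433 = 1399 bp
  3401 − 1832 = 1569 bp
  3667 − 3401 = 266 bp
  3818 − 3667 = 151 bp
  4766 − 3818 = 948 bp
Sorted largest to smallest: 1569, 1399, 948, 433, 266, 151 bp.

1569, 1399, 948, 433, 266, 151 bp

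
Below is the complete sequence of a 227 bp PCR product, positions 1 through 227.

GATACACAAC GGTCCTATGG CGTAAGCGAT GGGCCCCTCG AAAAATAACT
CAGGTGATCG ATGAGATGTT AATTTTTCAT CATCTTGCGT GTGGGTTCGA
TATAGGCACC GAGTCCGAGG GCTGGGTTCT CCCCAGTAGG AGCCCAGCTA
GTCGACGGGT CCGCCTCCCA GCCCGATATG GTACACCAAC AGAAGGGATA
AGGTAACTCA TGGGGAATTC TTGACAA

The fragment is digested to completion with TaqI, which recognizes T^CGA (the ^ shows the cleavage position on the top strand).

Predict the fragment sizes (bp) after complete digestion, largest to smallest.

TaqI sites (TCGA) start at positions 38, 58, 97, 152.
TaqI cuts after the first base of each site, so after positions 38, 58, 97, 152.
Linear molecule, 4 cuts → 5 fragments:
  1–38 → 38 bp
  39–58 → 20 bp
  59–97 → 39 bp
  98–152 → 55 bp
  153–227 → 75 bp
Sorted largest to smallest: 75, 55, 39, 38, 20 bp.

75, 55, 39, 38, 20 bp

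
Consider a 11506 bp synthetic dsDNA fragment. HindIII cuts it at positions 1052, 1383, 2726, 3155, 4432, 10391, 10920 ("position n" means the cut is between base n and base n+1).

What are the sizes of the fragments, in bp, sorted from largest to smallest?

5959, 1343, 1277, 1052, 586, 529, 429, 331 bp

Linear molecule, 7 cuts → 8 fragments:
  1052 − 0 = 1052 bp
  1383 − 1052 = 331 bp
  2726 − 1383 = 1343 bp
  3155 − 2726 = 429 bp
  4432 − 3155 = 1277 bp
  10391 − 4432 = 5959 bp
  10920 − 10391 = 529 bp
  11506 − 10920 = 586 bp
Sorted largest to smallest: 5959, 1343, 1277, 1052, 586, 529, 429, 331 bp.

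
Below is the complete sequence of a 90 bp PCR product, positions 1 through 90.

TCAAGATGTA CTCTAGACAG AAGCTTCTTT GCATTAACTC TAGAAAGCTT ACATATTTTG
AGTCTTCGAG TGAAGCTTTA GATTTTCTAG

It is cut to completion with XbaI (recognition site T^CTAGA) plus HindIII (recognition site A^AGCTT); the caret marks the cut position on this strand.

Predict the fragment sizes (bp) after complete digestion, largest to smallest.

XbaI sites (TCTAGA) start at positions 12, 39.
XbaI cuts after the first base of each site, so after positions 12, 39.
HindIII sites (AAGCTT) start at positions 21, 45, 73.
HindIII cuts after the first base of each site, so after positions 21, 45, 73.
Combined cut positions: 12, 21, 39, 45, 73.
Linear molecule, 5 cuts → 6 fragments:
  1–12 → 12 bp
  13–21 → 9 bp
  22–39 → 18 bp
  40–45 → 6 bp
  46–73 → 28 bp
  74–90 → 17 bp
Sorted largest to smallest: 28, 18, 17, 12, 9, 6 bp.

28, 18, 17, 12, 9, 6 bp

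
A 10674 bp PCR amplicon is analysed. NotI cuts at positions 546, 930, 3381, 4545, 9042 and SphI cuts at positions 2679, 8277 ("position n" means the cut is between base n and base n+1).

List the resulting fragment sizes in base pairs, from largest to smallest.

Combined cut positions (sorted): 546, 930, 2679, 3381, 4545, 8277, 9042.
Linear molecule, 7 cuts → 8 fragments:
  546 − 0 = 546 bp
  930 − 546 = 384 bp
  2679 − 930 = 1749 bp
  3381 − 2679 = 702 bp
  4545 − 3381 = 1164 bp
  8277 − 4545 = 3732 bp
  9042 − 8277 = 765 bp
  10674 − 9042 = 1632 bp
Sorted largest to smallest: 3732, 1749, 1632, 1164, 765, 702, 546, 384 bp.

3732, 1749, 1632, 1164, 765, 702, 546, 384 bp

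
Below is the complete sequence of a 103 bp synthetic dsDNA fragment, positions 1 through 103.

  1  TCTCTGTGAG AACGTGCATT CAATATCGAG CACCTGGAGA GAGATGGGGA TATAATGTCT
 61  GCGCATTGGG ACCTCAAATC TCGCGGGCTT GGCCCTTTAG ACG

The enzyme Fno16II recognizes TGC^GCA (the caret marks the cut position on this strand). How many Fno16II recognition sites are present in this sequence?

1

TGCGCA occurs starting at position 60.
Fno16II cuts at 1 site.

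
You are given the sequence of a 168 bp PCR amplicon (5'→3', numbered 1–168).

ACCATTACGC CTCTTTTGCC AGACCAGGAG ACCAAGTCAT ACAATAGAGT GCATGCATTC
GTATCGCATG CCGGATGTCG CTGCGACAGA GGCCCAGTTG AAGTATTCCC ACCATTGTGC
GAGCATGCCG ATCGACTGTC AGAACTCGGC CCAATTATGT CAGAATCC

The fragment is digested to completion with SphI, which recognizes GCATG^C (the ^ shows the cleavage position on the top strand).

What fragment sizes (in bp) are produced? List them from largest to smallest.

57, 55, 41, 15 bp

SphI sites (GCATGC) start at positions 51, 66, 123.
SphI cuts after base 5 of each site (before the last base), so after positions 55, 70, 127.
Linear molecule, 3 cuts → 4 fragments:
  1–55 → 55 bp
  56–70 → 15 bp
  71–127 → 57 bp
  128–168 → 41 bp
Sorted largest to smallest: 57, 55, 41, 15 bp.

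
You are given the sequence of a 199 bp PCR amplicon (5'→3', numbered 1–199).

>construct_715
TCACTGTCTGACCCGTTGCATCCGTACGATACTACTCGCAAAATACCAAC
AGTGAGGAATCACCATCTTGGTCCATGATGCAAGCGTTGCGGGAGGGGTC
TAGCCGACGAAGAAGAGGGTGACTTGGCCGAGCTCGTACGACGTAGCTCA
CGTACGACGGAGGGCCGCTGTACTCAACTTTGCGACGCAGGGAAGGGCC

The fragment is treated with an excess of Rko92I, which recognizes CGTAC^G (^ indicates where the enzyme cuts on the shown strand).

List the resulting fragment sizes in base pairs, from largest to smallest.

112, 44, 27, 16 bp

Rko92I sites (CGTACG) start at positions 23, 135, 151.
Rko92I cuts after base 5 of each site (before the last base), so after positions 27, 139, 155.
Linear molecule, 3 cuts → 4 fragments:
  1–27 → 27 bp
  28–139 → 112 bp
  140–155 → 16 bp
  156–199 → 44 bp
Sorted largest to smallest: 112, 44, 27, 16 bp.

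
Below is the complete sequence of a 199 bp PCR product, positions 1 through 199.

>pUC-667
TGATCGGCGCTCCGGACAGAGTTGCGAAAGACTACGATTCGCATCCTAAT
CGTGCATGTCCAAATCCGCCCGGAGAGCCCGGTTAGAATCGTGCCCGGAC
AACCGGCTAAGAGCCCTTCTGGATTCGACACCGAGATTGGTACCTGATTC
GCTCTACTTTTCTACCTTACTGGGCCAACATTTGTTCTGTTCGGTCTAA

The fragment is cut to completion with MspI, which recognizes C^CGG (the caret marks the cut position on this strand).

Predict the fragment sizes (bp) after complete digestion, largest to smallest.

96, 58, 16, 12, 9, 8 bp

MspI sites (CCGG) start at positions 12, 70, 79, 95, 103.
MspI cuts after the first base of each site, so after positions 12, 70, 79, 95, 103.
Linear molecule, 5 cuts → 6 fragments:
  1–12 → 12 bp
  13–70 → 58 bp
  71–79 → 9 bp
  80–95 → 16 bp
  96–103 → 8 bp
  104–199 → 96 bp
Sorted largest to smallest: 96, 58, 16, 12, 9, 8 bp.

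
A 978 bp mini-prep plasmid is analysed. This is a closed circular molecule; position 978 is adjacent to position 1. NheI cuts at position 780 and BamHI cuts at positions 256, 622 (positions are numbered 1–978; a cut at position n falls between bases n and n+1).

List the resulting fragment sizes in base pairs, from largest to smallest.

454, 366, 158 bp

Combined cut positions (sorted): 256, 622, 780.
Circular molecule, 3 cuts → 3 fragments:
  622 − 256 = 366 bp
  780 − 622 = 158 bp
  wrap: 978 − 780 + 256 = 454 bp
Sorted largest to smallest: 454, 366, 158 bp.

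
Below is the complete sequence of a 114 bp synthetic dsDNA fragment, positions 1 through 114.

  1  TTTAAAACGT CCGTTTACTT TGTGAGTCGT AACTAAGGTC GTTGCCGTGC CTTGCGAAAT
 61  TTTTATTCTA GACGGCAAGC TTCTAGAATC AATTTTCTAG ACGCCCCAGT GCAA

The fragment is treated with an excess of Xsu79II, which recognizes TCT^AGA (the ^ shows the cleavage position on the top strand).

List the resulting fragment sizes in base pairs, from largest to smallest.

69, 16, 15, 14 bp

Xsu79II sites (TCTAGA) start at positions 67, 82, 96.
Xsu79II cuts after base 3 of each site, so after positions 69, 84, 98.
Linear molecule, 3 cuts → 4 fragments:
  1–69 → 69 bp
  70–84 → 15 bp
  85–98 → 14 bp
  99–114 → 16 bp
Sorted largest to smallest: 69, 16, 15, 14 bp.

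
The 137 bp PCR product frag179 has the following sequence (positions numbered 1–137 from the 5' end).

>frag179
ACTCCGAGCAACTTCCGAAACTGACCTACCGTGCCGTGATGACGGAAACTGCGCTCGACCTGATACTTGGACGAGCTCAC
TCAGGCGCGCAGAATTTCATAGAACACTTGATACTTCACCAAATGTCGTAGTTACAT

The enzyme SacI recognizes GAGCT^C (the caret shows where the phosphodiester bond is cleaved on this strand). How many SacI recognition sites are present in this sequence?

1

GAGCTC occurs starting at position 73.
SacI cuts at 1 site.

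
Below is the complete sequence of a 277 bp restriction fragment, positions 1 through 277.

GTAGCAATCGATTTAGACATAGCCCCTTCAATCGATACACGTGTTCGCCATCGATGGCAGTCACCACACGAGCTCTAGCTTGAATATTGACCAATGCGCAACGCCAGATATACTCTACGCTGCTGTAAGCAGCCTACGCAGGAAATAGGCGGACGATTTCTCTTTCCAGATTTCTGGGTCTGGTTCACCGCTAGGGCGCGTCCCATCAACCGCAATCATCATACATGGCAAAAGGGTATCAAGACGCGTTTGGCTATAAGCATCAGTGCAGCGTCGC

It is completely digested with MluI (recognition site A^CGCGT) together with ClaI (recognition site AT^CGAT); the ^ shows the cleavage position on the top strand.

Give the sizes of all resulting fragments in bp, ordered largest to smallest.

The MluI site (ACGCGT) starts at position 244.
MluI cuts after the first base of each site, so after position 244.
ClaI sites (ATCGAT) start at positions 7, 31, 50.
ClaI cuts after base 2 of each site, so after positions 8, 32, 51.
Combined cut positions: 8, 32, 51, 244.
Linear molecule, 4 cuts → 5 fragments:
  1–8 → 8 bp
  9–32 → 24 bp
  33–51 → 19 bp
  52–244 → 193 bp
  245–277 → 33 bp
Sorted largest to smallest: 193, 33, 24, 19, 8 bp.

193, 33, 24, 19, 8 bp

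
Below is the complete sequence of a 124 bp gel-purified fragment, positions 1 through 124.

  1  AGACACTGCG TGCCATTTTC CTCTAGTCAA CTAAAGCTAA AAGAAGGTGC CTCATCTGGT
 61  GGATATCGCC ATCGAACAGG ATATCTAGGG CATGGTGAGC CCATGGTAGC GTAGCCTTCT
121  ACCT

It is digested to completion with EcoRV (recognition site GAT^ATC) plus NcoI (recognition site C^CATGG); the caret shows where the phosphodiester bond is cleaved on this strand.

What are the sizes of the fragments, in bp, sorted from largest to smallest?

64, 23, 19, 18 bp

EcoRV sites (GATATC) start at positions 62, 80.
EcoRV cuts after base 3 of each site, so after positions 64, 82.
The NcoI site (CCATGG) starts at position 101.
NcoI cuts after the first base of each site, so after position 101.
Combined cut positions: 64, 82, 101.
Linear molecule, 3 cuts → 4 fragments:
  1–64 → 64 bp
  65–82 → 18 bp
  83–101 → 19 bp
  102–124 → 23 bp
Sorted largest to smallest: 64, 23, 19, 18 bp.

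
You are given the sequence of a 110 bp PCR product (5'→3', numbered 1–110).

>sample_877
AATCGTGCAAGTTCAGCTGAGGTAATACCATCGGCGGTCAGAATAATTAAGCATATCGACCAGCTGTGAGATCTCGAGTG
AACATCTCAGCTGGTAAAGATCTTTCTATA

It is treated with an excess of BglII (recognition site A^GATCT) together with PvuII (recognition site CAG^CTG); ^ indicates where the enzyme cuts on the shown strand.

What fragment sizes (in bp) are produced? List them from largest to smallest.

BglII sites (AGATCT) start at positions 69, 98.
BglII cuts after the first base of each site, so after positions 69, 98.
PvuII sites (CAGCTG) start at positions 14, 61, 88.
PvuII cuts after base 3 of each site, so after positions 16, 63, 90.
Combined cut positions: 16, 63, 69, 90, 98.
Linear molecule, 5 cuts → 6 fragments:
  1–16 → 16 bp
  17–63 → 47 bp
  64–69 → 6 bp
  70–90 → 21 bp
  91–98 → 8 bp
  99–110 → 12 bp
Sorted largest to smallest: 47, 21, 16, 12, 8, 6 bp.

47, 21, 16, 12, 8, 6 bp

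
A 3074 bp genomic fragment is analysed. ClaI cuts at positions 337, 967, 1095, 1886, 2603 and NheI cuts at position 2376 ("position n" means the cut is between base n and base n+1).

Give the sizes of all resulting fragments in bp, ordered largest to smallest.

Combined cut positions (sorted): 337, 967, 1095, 1886, 2376, 2603.
Linear molecule, 6 cuts → 7 fragments:
  337 − 0 = 337 bp
  967 − 337 = 630 bp
  1095 − 967 = 128 bp
  1886 − 1095 = 791 bp
  2376 − 1886 = 490 bp
  2603 − 2376 = 227 bp
  3074 − 2603 = 471 bp
Sorted largest to smallest: 791, 630, 490, 471, 337, 227, 128 bp.

791, 630, 490, 471, 337, 227, 128 bp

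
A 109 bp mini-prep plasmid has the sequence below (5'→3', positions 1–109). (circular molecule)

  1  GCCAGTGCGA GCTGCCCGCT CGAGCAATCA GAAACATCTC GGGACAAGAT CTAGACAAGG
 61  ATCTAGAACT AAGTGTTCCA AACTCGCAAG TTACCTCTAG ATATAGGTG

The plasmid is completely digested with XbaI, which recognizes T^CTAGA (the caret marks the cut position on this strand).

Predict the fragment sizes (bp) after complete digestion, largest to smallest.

XbaI sites (TCTAGA) start at positions 50, 62, 96.
XbaI cuts after the first base of each site, so after positions 50, 62, 96.
Circular molecule, 3 cuts → 3 fragments:
  51–62 → 12 bp
  63–96 → 34 bp
  97–109 then 1–50 → 13 + 50 = 63 bp
Sorted largest to smallest: 63, 34, 12 bp.

63, 34, 12 bp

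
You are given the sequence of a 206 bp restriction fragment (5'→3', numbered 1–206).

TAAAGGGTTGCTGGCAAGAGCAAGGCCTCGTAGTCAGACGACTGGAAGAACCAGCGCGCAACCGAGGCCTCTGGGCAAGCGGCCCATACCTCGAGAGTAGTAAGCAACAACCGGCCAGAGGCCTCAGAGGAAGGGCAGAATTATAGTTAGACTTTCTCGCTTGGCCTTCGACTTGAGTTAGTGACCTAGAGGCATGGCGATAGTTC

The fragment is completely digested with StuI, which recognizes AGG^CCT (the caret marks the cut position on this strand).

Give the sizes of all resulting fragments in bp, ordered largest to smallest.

85, 54, 42, 25 bp

StuI sites (AGGCCT) start at positions 23, 65, 119.
StuI cuts after base 3 of each site, so after positions 25, 67, 121.
Linear molecule, 3 cuts → 4 fragments:
  1–25 → 25 bp
  26–67 → 42 bp
  68–121 → 54 bp
  122–206 → 85 bp
Sorted largest to smallest: 85, 54, 42, 25 bp.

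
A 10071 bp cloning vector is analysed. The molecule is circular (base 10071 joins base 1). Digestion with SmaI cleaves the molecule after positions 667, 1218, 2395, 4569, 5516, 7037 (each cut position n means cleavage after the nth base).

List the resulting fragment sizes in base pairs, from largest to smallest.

Circular molecule, 6 cuts → 6 fragments:
  1218 − 667 = 551 bp
  2395 − 1218 = 1177 bp
  4569 − 2395 = 2174 bp
  5516 − 4569 = 947 bp
  7037 − 5516 = 1521 bp
  wrap: 10071 − 7037 + 667 = 3701 bp
Sorted largest to smallest: 3701, 2174, 1521, 1177, 947, 551 bp.

3701, 2174, 1521, 1177, 947, 551 bp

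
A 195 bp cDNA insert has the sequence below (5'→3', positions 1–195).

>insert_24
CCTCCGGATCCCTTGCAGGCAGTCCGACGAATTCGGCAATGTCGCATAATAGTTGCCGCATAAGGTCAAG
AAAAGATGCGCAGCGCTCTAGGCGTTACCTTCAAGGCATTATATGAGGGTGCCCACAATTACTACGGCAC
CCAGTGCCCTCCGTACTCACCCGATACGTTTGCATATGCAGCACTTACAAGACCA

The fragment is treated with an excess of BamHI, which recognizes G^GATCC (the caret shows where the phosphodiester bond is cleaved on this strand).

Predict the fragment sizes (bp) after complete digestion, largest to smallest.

189, 6 bp

The BamHI site (GGATCC) starts at position 6.
BamHI cuts after the first base of each site, so after position 6.
Linear molecule, 1 cut → 2 fragments:
  1–6 → 6 bp
  7–195 → 189 bp
Sorted largest to smallest: 189, 6 bp.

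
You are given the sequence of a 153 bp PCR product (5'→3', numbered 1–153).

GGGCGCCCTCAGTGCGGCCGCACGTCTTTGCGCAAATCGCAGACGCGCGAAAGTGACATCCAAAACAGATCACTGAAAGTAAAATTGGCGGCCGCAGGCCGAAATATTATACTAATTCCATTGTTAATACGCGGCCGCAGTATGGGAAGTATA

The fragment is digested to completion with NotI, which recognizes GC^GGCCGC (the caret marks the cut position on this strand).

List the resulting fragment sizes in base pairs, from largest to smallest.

74, 43, 21, 15 bp

NotI sites (GCGGCCGC) start at positions 14, 88, 131.
NotI cuts after base 2 of each site, so after positions 15, 89, 132.
Linear molecule, 3 cuts → 4 fragments:
  1–15 → 15 bp
  16–89 → 74 bp
  90–132 → 43 bp
  133–153 → 21 bp
Sorted largest to smallest: 74, 43, 21, 15 bp.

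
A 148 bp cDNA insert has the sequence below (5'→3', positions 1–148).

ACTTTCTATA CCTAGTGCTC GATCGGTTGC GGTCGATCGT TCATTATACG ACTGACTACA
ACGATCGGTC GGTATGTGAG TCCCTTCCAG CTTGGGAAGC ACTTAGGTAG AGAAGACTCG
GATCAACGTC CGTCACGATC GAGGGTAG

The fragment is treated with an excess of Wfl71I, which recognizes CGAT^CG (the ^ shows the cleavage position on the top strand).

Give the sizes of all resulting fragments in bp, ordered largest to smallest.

74, 28, 23, 14, 9 bp

Wfl71I sites (CGATCG) start at positions 20, 34, 62, 136.
Wfl71I cuts after base 4 of each site, so after positions 23, 37, 65, 139.
Linear molecule, 4 cuts → 5 fragments:
  1–23 → 23 bp
  24–37 → 14 bp
  38–65 → 28 bp
  66–139 → 74 bp
  140–148 → 9 bp
Sorted largest to smallest: 74, 28, 23, 14, 9 bp.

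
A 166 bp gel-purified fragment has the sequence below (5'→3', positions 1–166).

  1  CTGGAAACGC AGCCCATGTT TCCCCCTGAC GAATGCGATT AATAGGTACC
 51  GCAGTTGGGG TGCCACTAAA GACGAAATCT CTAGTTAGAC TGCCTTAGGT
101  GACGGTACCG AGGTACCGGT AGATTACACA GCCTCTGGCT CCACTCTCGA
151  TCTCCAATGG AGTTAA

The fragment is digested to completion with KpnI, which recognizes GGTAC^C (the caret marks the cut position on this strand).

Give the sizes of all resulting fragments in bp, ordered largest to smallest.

KpnI sites (GGTACC) start at positions 45, 104, 112.
KpnI cuts after base 5 of each site (before the last base), so after positions 49, 108, 116.
Linear molecule, 3 cuts → 4 fragments:
  1–49 → 49 bp
  50–108 → 59 bp
  109–116 → 8 bp
  117–166 → 50 bp
Sorted largest to smallest: 59, 50, 49, 8 bp.

59, 50, 49, 8 bp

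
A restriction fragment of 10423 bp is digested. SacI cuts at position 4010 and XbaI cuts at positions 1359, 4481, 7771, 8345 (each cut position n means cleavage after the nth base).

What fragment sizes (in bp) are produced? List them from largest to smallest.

Combined cut positions (sorted): 1359, 4010, 4481, 7771, 8345.
Linear molecule, 5 cuts → 6 fragments:
  1359 − 0 = 1359 bp
  4010 − 1359 = 2651 bp
  4481 − 4010 = 471 bp
  7771 − 4481 = 3290 bp
  8345 − 7771 = 574 bp
  10423 − 8345 = 2078 bp
Sorted largest to smallest: 3290, 2651, 2078, 1359, 574, 471 bp.

3290, 2651, 2078, 1359, 574, 471 bp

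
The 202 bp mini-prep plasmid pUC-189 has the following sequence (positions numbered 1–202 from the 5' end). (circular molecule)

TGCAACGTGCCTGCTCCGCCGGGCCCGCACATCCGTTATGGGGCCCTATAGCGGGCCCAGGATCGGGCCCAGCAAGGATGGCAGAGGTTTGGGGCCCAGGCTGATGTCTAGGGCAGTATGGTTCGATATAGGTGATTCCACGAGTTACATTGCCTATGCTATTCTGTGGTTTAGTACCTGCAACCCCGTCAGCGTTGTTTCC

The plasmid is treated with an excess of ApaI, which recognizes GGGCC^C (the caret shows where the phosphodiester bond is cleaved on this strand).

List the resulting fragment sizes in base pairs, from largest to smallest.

131, 27, 20, 12, 12 bp

ApaI sites (GGGCCC) start at positions 21, 41, 53, 65, 92.
ApaI cuts after base 5 of each site (before the last base), so after positions 25, 45, 57, 69, 96.
Circular molecule, 5 cuts → 5 fragments:
  26–45 → 20 bp
  46–57 → 12 bp
  58–69 → 12 bp
  70–96 → 27 bp
  97–202 then 1–25 → 106 + 25 = 131 bp
Sorted largest to smallest: 131, 27, 20, 12, 12 bp.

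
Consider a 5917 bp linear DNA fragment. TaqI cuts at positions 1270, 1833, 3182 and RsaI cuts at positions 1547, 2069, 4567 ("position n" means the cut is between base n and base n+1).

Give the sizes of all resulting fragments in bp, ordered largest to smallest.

1385, 1350, 1270, 1113, 286, 277, 236 bp

Combined cut positions (sorted): 1270, 1547, 1833, 2069, 3182, 4567.
Linear molecule, 6 cuts → 7 fragments:
  1270 − 0 = 1270 bp
  1547 − 1270 = 277 bp
  1833 − 1547 = 286 bp
  2069 − 1833 = 236 bp
  3182 − 2069 = 1113 bp
  4567 − 3182 = 1385 bp
  5917 − 4567 = 1350 bp
Sorted largest to smallest: 1385, 1350, 1270, 1113, 286, 277, 236 bp.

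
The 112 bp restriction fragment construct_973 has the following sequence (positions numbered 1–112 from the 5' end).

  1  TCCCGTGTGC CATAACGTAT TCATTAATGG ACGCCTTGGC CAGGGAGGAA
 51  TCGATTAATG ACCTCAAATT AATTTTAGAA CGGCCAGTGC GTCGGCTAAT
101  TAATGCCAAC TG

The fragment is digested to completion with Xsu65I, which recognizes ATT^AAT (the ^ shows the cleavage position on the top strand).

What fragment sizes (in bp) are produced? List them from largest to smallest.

Xsu65I sites (ATTAAT) start at positions 23, 54, 68, 99.
Xsu65I cuts after base 3 of each site, so after positions 25, 56, 70, 101.
Linear molecule, 4 cuts → 5 fragments:
  1–25 → 25 bp
  26–56 → 31 bp
  57–70 → 14 bp
  71–101 → 31 bp
  102–112 → 11 bp
Sorted largest to smallest: 31, 31, 25, 14, 11 bp.

31, 31, 25, 14, 11 bp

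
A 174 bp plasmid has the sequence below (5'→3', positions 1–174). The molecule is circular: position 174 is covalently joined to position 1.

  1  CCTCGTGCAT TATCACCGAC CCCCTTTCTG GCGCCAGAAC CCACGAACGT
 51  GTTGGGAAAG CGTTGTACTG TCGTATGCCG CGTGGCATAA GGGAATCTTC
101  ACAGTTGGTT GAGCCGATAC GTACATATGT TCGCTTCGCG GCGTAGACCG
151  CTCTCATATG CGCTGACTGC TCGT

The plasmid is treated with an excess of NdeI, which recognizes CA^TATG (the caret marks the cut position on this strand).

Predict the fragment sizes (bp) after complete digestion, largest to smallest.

NdeI sites (CATATG) start at positions 124, 155.
NdeI cuts after base 2 of each site, so after positions 125, 156.
Circular molecule, 2 cuts → 2 fragments:
  126–156 → 31 bp
  157–174 then 1–125 → 18 + 125 = 143 bp
Sorted largest to smallest: 143, 31 bp.

143, 31 bp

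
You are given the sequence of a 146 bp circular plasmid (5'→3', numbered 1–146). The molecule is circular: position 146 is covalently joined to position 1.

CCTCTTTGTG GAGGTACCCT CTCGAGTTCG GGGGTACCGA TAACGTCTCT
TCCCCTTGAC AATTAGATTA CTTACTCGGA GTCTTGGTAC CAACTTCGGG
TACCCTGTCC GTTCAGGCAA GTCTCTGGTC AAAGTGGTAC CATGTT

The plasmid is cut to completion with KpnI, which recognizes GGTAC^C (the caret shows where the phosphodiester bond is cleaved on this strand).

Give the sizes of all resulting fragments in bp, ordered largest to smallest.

53, 37, 23, 20, 13 bp

KpnI sites (GGTACC) start at positions 13, 33, 86, 99, 136.
KpnI cuts after base 5 of each site (before the last base), so after positions 17, 37, 90, 103, 140.
Circular molecule, 5 cuts → 5 fragments:
  18–37 → 20 bp
  38–90 → 53 bp
  91–103 → 13 bp
  104–140 → 37 bp
  141–146 then 1–17 → 6 + 17 = 23 bp
Sorted largest to smallest: 53, 37, 23, 20, 13 bp.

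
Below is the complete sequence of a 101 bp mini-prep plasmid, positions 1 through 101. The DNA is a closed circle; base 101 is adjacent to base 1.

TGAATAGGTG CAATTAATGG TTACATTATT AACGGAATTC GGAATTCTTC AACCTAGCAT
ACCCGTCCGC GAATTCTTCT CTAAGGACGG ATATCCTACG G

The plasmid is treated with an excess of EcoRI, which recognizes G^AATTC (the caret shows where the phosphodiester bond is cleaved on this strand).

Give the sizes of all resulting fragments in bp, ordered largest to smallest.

EcoRI sites (GAATTC) start at positions 35, 42, 71.
EcoRI cuts after the first base of each site, so after positions 35, 42, 71.
Circular molecule, 3 cuts → 3 fragments:
  36–42 → 7 bp
  43–71 → 29 bp
  72–101 then 1–35 → 30 + 35 = 65 bp
Sorted largest to smallest: 65, 29, 7 bp.

65, 29, 7 bp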